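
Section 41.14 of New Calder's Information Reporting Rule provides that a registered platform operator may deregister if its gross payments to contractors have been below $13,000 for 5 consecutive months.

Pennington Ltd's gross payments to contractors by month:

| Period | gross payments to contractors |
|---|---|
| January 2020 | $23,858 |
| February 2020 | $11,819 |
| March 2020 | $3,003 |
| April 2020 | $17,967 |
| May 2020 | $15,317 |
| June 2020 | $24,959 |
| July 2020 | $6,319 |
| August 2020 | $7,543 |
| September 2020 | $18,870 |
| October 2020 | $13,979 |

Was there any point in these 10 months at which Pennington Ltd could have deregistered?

No

Months below $13,000: February 2020, March 2020, July 2020, August 2020.
Longest run of consecutive months below the threshold: 2.
2 < 5, so Pennington Ltd never became eligible.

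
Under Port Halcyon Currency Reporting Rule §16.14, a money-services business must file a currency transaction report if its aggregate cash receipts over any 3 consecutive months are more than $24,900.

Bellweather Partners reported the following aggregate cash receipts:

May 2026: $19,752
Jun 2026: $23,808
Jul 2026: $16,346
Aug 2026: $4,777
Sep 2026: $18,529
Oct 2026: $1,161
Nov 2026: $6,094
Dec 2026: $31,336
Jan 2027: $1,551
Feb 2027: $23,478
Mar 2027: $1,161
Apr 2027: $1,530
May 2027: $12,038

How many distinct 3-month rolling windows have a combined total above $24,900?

May 2026–Jul 2026: $19,752 + $23,808 + $16,346 = $59,906 (over)
Jun 2026–Aug 2026: $23,808 + $16,346 + $4,777 = $44,931 (over)
Jul 2026–Sep 2026: $16,346 + $4,777 + $18,529 = $39,652 (over)
Aug 2026–Oct 2026: $4,777 + $18,529 + $1,161 = $24,467 (under)
Sep 2026–Nov 2026: $18,529 + $1,161 + $6,094 = $25,784 (over)
Oct 2026–Dec 2026: $1,161 + $6,094 + $31,336 = $38,591 (over)
Nov 2026–Jan 2027: $6,094 + $31,336 + $1,551 = $38,981 (over)
Dec 2026–Feb 2027: $31,336 + $1,551 + $23,478 = $56,365 (over)
Jan 2027–Mar 2027: $1,551 + $23,478 + $1,161 = $26,190 (over)
Feb 2027–Apr 2027: $23,478 + $1,161 + $1,530 = $26,169 (over)
Mar 2027–May 2027: $1,161 + $1,530 + $12,038 = $14,729 (under)
9 windows exceed the threshold.

9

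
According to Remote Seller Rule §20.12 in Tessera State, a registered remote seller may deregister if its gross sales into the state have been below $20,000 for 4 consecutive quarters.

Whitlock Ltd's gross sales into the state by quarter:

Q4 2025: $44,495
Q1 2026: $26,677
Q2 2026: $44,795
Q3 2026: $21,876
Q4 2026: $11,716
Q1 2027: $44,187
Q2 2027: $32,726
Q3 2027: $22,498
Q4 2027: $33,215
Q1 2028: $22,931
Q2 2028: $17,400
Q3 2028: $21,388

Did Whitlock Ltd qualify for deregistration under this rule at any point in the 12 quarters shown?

No

Quarters below $20,000: Q4 2026, Q2 2028.
Longest run of consecutive quarters below the threshold: 1.
1 < 4, so Whitlock Ltd never became eligible.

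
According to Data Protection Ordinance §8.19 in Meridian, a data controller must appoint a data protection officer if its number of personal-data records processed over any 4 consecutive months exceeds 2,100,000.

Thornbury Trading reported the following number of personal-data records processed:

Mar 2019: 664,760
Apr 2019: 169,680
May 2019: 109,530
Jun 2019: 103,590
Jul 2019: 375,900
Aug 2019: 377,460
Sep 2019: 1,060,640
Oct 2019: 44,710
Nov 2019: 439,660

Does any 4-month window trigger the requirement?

Mar 2019–Jun 2019: 664,760 + 169,680 + 109,530 + 103,590 = 1,047,560 (under)
Apr 2019–Jul 2019: 169,680 + 109,530 + 103,590 + 375,900 = 758,700 (under)
May 2019–Aug 2019: 109,530 + 103,590 + 375,900 + 377,460 = 966,480 (under)
Jun 2019–Sep 2019: 103,590 + 375,900 + 377,460 + 1,060,640 = 1,917,590 (under)
Jul 2019–Oct 2019: 375,900 + 377,460 + 1,060,640 + 44,710 = 1,858,710 (under)
Aug 2019–Nov 2019: 377,460 + 1,060,640 + 44,710 + 439,660 = 1,922,470 (under)
No window exceeds 2,100,000.

No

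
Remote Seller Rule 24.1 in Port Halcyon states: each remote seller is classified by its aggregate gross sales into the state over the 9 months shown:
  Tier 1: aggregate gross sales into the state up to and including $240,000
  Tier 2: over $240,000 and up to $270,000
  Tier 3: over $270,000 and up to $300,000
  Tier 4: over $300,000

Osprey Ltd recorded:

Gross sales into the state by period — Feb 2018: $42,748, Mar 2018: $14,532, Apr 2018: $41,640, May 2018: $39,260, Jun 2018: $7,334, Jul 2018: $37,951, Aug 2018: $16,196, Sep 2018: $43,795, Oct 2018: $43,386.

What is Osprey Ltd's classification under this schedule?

Aggregate gross sales into the state: $42,748 + $14,532 + $41,640 + $39,260 + $7,334 + $37,951 + $16,196 + $43,795 + $43,386 = $286,842.
$270,000 < $286,842 ≤ $300,000, so Tier 3 applies.

Tier 3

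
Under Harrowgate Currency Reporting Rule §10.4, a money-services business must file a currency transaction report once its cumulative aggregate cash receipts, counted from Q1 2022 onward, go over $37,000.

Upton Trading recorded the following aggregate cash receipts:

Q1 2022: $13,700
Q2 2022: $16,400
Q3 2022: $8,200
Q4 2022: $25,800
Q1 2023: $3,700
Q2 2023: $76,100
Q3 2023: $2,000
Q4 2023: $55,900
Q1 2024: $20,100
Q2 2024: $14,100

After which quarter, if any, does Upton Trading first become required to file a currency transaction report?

Q3 2022

Through Q1 2022: $13,700
Through Q2 2022: $30,100
Through Q3 2022: $38,300 ← exceeds threshold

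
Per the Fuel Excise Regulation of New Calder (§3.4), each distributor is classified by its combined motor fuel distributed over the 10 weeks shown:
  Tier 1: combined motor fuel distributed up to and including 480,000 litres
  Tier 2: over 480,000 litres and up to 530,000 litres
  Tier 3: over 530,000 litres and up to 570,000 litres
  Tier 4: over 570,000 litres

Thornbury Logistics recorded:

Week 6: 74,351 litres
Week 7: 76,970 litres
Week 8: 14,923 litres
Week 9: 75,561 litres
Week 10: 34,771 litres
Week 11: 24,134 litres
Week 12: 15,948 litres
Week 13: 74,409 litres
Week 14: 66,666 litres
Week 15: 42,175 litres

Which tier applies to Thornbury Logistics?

Combined motor fuel distributed: 74,351 litres + 76,970 litres + 14,923 litres + 75,561 litres + 34,771 litres + 24,134 litres + 15,948 litres + 74,409 litres + 66,666 litres + 42,175 litres = 499,908 litres.
480,000 litres < 499,908 litres ≤ 530,000 litres, so Tier 2 applies.

Tier 2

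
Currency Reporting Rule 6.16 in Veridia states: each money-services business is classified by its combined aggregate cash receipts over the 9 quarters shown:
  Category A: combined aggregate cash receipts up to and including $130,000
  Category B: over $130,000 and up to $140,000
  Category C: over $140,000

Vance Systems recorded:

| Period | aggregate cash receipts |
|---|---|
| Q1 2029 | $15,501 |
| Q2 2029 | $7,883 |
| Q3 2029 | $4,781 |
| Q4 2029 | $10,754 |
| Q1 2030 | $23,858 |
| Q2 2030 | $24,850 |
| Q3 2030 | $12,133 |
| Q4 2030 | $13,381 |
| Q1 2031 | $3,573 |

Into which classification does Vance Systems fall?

Category A

Combined aggregate cash receipts: $15,501 + $7,883 + $4,781 + $10,754 + $23,858 + $24,850 + $12,133 + $13,381 + $3,573 = $116,714.
$116,714 ≤ $130,000, so Category A applies.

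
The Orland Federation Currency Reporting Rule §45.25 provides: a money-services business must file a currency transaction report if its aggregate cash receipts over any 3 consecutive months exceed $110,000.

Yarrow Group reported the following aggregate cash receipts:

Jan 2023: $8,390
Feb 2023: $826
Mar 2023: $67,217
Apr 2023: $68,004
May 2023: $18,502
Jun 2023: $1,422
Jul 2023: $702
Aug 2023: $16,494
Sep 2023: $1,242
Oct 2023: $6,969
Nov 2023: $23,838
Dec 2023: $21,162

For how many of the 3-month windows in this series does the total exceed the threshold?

Jan 2023–Mar 2023: $8,390 + $826 + $67,217 = $76,433 (under)
Feb 2023–Apr 2023: $826 + $67,217 + $68,004 = $136,047 (over)
Mar 2023–May 2023: $67,217 + $68,004 + $18,502 = $153,723 (over)
Apr 2023–Jun 2023: $68,004 + $18,502 + $1,422 = $87,928 (under)
May 2023–Jul 2023: $18,502 + $1,422 + $702 = $20,626 (under)
Jun 2023–Aug 2023: $1,422 + $702 + $16,494 = $18,618 (under)
Jul 2023–Sep 2023: $702 + $16,494 + $1,242 = $18,438 (under)
Aug 2023–Oct 2023: $16,494 + $1,242 + $6,969 = $24,705 (under)
Sep 2023–Nov 2023: $1,242 + $6,969 + $23,838 = $32,049 (under)
Oct 2023–Dec 2023: $6,969 + $23,838 + $21,162 = $51,969 (under)
2 windows exceed the threshold.

2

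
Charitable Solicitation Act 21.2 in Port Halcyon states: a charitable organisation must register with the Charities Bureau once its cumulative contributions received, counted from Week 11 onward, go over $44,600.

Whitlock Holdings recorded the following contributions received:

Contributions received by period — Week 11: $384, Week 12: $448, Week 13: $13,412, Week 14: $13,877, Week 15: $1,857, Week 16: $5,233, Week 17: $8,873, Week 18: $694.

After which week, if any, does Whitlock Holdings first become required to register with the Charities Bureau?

Through Week 11: $384
Through Week 12: $832
Through Week 13: $14,244
Through Week 14: $28,121
Through Week 15: $29,978
Through Week 16: $35,211
Through Week 17: $44,084
Through Week 18: $44,778 ← exceeds threshold

Week 18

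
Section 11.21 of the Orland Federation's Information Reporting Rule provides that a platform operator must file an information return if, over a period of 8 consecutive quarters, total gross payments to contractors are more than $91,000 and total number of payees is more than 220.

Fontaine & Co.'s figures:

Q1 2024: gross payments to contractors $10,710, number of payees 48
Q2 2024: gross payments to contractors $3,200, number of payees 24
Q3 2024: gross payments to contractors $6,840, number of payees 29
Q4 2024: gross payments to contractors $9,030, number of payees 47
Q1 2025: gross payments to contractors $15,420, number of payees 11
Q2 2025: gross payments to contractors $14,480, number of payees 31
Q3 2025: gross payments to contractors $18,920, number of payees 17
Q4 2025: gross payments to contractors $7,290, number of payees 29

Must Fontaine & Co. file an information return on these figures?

Total gross payments to contractors: $10,710 + $3,200 + $6,840 + $9,030 + $15,420 + $14,480 + $18,920 + $7,290 = $85,890 (≤ $91,000).
Total number of payees: 48 + 24 + 29 + 47 + 11 + 31 + 17 + 29 = 236 (> 220).
The test is 'and': the rule requires both, and at least one is not exceeded.

No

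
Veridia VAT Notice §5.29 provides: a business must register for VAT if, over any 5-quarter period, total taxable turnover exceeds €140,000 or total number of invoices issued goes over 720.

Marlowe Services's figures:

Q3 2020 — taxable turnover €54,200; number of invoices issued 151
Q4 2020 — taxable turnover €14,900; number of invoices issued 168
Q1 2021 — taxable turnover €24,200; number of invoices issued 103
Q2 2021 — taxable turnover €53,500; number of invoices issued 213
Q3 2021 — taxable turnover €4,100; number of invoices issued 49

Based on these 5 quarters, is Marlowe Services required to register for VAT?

Total taxable turnover: €54,200 + €14,900 + €24,200 + €53,500 + €4,100 = €150,900 (> €140,000).
Total number of invoices issued: 151 + 168 + 103 + 213 + 49 = 684 (≤ 720).
The test is 'or': at least one threshold is exceeded.

Yes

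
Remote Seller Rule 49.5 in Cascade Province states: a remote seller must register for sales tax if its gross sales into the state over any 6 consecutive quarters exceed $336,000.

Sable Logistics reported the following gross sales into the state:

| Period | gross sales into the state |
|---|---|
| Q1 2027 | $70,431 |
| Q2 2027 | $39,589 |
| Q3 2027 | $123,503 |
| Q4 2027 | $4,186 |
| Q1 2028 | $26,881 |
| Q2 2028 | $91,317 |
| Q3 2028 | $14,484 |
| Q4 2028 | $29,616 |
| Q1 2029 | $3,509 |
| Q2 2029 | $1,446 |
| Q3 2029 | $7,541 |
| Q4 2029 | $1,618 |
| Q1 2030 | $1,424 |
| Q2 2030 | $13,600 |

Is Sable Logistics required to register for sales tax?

Q1 2027–Q2 2028: $70,431 + $39,589 + $123,503 + $4,186 + $26,881 + $91,317 = $355,907 (over)
Q2 2027–Q3 2028: $39,589 + $123,503 + $4,186 + $26,881 + $91,317 + $14,484 = $299,960 (under)
Q3 2027–Q4 2028: $123,503 + $4,186 + $26,881 + $91,317 + $14,484 + $29,616 = $289,987 (under)
Q4 2027–Q1 2029: $4,186 + $26,881 + $91,317 + $14,484 + $29,616 + $3,509 = $169,993 (under)
Q1 2028–Q2 2029: $26,881 + $91,317 + $14,484 + $29,616 + $3,509 + $1,446 = $167,253 (under)
Q2 2028–Q3 2029: $91,317 + $14,484 + $29,616 + $3,509 + $1,446 + $7,541 = $147,913 (under)
Q3 2028–Q4 2029: $14,484 + $29,616 + $3,509 + $1,446 + $7,541 + $1,618 = $58,214 (under)
Q4 2028–Q1 2030: $29,616 + $3,509 + $1,446 + $7,541 + $1,618 + $1,424 = $45,154 (under)
Q1 2029–Q2 2030: $3,509 + $1,446 + $7,541 + $1,618 + $1,424 + $13,600 = $29,138 (under)
At least one window exceeds $336,000.

Yes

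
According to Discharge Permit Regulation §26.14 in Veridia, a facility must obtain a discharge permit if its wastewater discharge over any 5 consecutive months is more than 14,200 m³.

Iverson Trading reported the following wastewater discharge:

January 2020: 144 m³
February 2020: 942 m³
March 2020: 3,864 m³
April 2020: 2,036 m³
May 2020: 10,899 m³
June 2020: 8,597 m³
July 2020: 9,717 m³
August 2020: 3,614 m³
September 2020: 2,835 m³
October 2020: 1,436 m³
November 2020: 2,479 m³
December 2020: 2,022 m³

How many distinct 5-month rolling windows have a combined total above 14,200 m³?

January 2020–May 2020: 144 m³ + 942 m³ + 3,864 m³ + 2,036 m³ + 10,899 m³ = 17,885 m³ (over)
February 2020–June 2020: 942 m³ + 3,864 m³ + 2,036 m³ + 10,899 m³ + 8,597 m³ = 26,338 m³ (over)
March 2020–July 2020: 3,864 m³ + 2,036 m³ + 10,899 m³ + 8,597 m³ + 9,717 m³ = 35,113 m³ (over)
April 2020–August 2020: 2,036 m³ + 10,899 m³ + 8,597 m³ + 9,717 m³ + 3,614 m³ = 34,863 m³ (over)
May 2020–September 2020: 10,899 m³ + 8,597 m³ + 9,717 m³ + 3,614 m³ + 2,835 m³ = 35,662 m³ (over)
June 2020–October 2020: 8,597 m³ + 9,717 m³ + 3,614 m³ + 2,835 m³ + 1,436 m³ = 26,199 m³ (over)
July 2020–November 2020: 9,717 m³ + 3,614 m³ + 2,835 m³ + 1,436 m³ + 2,479 m³ = 20,081 m³ (over)
August 2020–December 2020: 3,614 m³ + 2,835 m³ + 1,436 m³ + 2,479 m³ + 2,022 m³ = 12,386 m³ (under)
7 windows exceed the threshold.

7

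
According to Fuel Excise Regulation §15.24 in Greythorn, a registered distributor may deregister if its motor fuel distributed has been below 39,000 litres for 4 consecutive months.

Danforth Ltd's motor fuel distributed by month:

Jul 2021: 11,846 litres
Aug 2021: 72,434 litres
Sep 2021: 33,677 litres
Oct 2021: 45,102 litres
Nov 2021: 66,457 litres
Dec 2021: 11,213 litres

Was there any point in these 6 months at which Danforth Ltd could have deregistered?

No

Months below 39,000 litres: Jul 2021, Sep 2021, Dec 2021.
Longest run of consecutive months below the threshold: 1.
1 < 4, so Danforth Ltd never became eligible.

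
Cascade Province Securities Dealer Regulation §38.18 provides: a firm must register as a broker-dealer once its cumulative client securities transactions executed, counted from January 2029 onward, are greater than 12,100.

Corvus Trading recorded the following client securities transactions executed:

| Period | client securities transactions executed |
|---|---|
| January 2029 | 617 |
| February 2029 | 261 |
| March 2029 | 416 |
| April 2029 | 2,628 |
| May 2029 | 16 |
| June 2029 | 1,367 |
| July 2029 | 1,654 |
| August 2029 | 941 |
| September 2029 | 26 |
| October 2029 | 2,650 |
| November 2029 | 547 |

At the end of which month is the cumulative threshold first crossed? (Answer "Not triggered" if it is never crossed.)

Through January 2029: 617
Through February 2029: 878
Through March 2029: 1,294
Through April 2029: 3,922
Through May 2029: 3,938
Through June 2029: 5,305
Through July 2029: 6,959
Through August 2029: 7,900
Through September 2029: 7,926
Through October 2029: 10,576
Through November 2029: 11,123
Final cumulative total 11,123 ≤ 12,100; the threshold is never exceeded.

Not triggered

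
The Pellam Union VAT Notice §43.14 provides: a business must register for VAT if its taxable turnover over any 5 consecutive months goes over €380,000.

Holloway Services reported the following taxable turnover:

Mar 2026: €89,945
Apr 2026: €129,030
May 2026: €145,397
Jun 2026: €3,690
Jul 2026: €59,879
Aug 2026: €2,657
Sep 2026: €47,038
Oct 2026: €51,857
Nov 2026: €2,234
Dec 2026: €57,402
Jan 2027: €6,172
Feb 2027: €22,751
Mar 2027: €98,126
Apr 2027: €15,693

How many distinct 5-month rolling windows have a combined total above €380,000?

Mar 2026–Jul 2026: €89,945 + €129,030 + €145,397 + €3,690 + €59,879 = €427,941 (over)
Apr 2026–Aug 2026: €129,030 + €145,397 + €3,690 + €59,879 + €2,657 = €340,653 (under)
May 2026–Sep 2026: €145,397 + €3,690 + €59,879 + €2,657 + €47,038 = €258,661 (under)
Jun 2026–Oct 2026: €3,690 + €59,879 + €2,657 + €47,038 + €51,857 = €165,121 (under)
Jul 2026–Nov 2026: €59,879 + €2,657 + €47,038 + €51,857 + €2,234 = €163,665 (under)
Aug 2026–Dec 2026: €2,657 + €47,038 + €51,857 + €2,234 + €57,402 = €161,188 (under)
Sep 2026–Jan 2027: €47,038 + €51,857 + €2,234 + €57,402 + €6,172 = €164,703 (under)
Oct 2026–Feb 2027: €51,857 + €2,234 + €57,402 + €6,172 + €22,751 = €140,416 (under)
Nov 2026–Mar 2027: €2,234 + €57,402 + €6,172 + €22,751 + €98,126 = €186,685 (under)
Dec 2026–Apr 2027: €57,402 + €6,172 + €22,751 + €98,126 + €15,693 = €200,144 (under)
1 window exceeds the threshold.

1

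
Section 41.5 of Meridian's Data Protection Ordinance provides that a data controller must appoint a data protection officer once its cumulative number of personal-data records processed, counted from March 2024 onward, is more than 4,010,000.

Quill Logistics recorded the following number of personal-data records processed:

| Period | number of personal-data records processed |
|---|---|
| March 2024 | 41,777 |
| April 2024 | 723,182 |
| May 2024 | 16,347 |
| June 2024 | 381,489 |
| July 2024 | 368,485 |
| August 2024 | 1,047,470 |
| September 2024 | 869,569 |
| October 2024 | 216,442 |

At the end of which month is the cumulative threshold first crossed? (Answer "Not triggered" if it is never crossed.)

Through March 2024: 41,777
Through April 2024: 764,959
Through May 2024: 781,306
Through June 2024: 1,162,795
Through July 2024: 1,531,280
Through August 2024: 2,578,750
Through September 2024: 3,448,319
Through October 2024: 3,664,761
Final cumulative total 3,664,761 ≤ 4,010,000; the threshold is never exceeded.

Not triggered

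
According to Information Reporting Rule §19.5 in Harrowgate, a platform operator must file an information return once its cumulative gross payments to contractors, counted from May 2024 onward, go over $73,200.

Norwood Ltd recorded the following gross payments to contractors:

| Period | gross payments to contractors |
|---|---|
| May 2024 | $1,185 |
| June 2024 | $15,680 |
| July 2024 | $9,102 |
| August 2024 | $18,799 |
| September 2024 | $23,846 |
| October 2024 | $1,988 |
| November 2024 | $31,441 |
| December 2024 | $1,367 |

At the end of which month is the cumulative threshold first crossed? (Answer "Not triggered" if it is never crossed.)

November 2024

Through May 2024: $1,185
Through June 2024: $16,865
Through July 2024: $25,967
Through August 2024: $44,766
Through September 2024: $68,612
Through October 2024: $70,600
Through November 2024: $102,041 ← exceeds threshold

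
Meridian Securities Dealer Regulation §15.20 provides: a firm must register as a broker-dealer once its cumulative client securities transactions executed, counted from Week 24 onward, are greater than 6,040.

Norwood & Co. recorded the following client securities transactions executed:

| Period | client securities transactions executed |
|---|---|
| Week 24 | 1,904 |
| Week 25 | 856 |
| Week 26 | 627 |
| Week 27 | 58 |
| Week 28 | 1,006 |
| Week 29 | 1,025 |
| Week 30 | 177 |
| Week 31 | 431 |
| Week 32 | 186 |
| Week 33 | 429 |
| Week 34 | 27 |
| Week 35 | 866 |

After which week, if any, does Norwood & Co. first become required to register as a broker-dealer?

Week 31

Through Week 24: 1,904
Through Week 25: 2,760
Through Week 26: 3,387
Through Week 27: 3,445
Through Week 28: 4,451
Through Week 29: 5,476
Through Week 30: 5,653
Through Week 31: 6,084 ← exceeds threshold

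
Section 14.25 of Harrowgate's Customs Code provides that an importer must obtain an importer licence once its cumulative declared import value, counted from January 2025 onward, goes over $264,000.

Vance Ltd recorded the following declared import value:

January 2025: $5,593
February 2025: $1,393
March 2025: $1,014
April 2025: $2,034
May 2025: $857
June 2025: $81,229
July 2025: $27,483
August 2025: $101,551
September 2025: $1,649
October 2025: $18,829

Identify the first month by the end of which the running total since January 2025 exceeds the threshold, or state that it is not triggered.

Not triggered

Through January 2025: $5,593
Through February 2025: $6,986
Through March 2025: $8,000
Through April 2025: $10,034
Through May 2025: $10,891
Through June 2025: $92,120
Through July 2025: $119,603
Through August 2025: $221,154
Through September 2025: $222,803
Through October 2025: $241,632
Final cumulative total $241,632 ≤ $264,000; the threshold is never exceeded.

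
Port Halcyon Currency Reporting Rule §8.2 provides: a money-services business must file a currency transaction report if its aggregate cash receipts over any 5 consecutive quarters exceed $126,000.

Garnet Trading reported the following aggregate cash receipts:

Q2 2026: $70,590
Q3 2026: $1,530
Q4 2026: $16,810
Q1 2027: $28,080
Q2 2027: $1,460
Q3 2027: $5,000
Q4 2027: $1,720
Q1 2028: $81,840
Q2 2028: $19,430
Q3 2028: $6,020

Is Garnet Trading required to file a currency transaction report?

Q2 2026–Q2 2027: $70,590 + $1,530 + $16,810 + $28,080 + $1,460 = $118,470 (under)
Q3 2026–Q3 2027: $1,530 + $16,810 + $28,080 + $1,460 + $5,000 = $52,880 (under)
Q4 2026–Q4 2027: $16,810 + $28,080 + $1,460 + $5,000 + $1,720 = $53,070 (under)
Q1 2027–Q1 2028: $28,080 + $1,460 + $5,000 + $1,720 + $81,840 = $118,100 (under)
Q2 2027–Q2 2028: $1,460 + $5,000 + $1,720 + $81,840 + $19,430 = $109,450 (under)
Q3 2027–Q3 2028: $5,000 + $1,720 + $81,840 + $19,430 + $6,020 = $114,010 (under)
No window exceeds $126,000.

No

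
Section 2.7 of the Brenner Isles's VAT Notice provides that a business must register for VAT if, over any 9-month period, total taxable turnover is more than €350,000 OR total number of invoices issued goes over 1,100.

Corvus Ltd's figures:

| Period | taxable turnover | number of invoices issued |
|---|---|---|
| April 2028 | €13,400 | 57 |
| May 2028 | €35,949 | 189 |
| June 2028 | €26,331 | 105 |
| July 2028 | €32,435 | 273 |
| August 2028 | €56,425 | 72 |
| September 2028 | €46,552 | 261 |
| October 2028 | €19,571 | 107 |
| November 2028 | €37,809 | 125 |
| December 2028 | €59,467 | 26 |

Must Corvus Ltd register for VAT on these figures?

Yes

Total taxable turnover: €13,400 + €35,949 + €26,331 + €32,435 + €56,425 + €46,552 + €19,571 + €37,809 + €59,467 = €327,939 (≤ €350,000).
Total number of invoices issued: 57 + 189 + 105 + 273 + 72 + 261 + 107 + 125 + 26 = 1,215 (> 1,100).
The test is 'or': at least one threshold is exceeded.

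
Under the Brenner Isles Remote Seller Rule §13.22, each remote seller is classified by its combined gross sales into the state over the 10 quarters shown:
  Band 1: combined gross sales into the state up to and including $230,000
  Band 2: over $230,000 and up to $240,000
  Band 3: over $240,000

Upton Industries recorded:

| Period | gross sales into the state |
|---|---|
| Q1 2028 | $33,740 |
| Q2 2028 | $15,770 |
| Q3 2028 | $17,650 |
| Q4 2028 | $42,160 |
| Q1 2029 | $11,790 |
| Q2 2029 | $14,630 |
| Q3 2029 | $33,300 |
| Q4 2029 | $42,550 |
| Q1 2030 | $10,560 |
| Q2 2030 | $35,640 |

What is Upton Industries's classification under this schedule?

Band 3

Combined gross sales into the state: $33,740 + $15,770 + $17,650 + $42,160 + $11,790 + $14,630 + $33,300 + $42,550 + $10,560 + $35,640 = $257,790.
$257,790 > $240,000, so Band 3 applies.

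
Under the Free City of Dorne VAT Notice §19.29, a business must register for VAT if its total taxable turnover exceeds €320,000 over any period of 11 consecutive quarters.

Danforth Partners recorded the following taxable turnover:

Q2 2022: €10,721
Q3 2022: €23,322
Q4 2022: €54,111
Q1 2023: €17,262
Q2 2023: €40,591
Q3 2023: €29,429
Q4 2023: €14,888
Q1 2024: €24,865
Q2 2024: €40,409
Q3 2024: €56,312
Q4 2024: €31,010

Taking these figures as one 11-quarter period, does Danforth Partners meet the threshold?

Yes

Total taxable turnover: €10,721 + €23,322 + €54,111 + €17,262 + €40,591 + €29,429 + €14,888 + €24,865 + €40,409 + €56,312 + €31,010 = €342,920.
€342,920 > €320,000, so the threshold is exceeded.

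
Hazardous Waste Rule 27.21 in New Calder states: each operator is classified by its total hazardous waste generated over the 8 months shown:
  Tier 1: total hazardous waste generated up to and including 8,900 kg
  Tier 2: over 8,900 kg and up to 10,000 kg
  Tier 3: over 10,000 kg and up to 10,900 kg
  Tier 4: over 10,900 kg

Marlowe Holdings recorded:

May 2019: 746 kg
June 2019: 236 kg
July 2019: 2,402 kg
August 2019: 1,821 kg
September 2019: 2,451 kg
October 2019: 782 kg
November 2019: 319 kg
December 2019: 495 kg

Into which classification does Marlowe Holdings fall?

Tier 2

Total hazardous waste generated: 746 kg + 236 kg + 2,402 kg + 1,821 kg + 2,451 kg + 782 kg + 319 kg + 495 kg = 9,252 kg.
8,900 kg < 9,252 kg ≤ 10,000 kg, so Tier 2 applies.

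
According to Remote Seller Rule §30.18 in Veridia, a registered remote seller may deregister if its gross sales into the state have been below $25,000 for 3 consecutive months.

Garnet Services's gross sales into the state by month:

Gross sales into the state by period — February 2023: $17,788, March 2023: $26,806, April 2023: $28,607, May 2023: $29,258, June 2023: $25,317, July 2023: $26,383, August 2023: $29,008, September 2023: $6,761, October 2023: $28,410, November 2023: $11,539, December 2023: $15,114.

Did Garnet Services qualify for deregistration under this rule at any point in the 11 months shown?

No

Months below $25,000: February 2023, September 2023, November 2023, December 2023.
Longest run of consecutive months below the threshold: 2.
2 < 3, so Garnet Services never became eligible.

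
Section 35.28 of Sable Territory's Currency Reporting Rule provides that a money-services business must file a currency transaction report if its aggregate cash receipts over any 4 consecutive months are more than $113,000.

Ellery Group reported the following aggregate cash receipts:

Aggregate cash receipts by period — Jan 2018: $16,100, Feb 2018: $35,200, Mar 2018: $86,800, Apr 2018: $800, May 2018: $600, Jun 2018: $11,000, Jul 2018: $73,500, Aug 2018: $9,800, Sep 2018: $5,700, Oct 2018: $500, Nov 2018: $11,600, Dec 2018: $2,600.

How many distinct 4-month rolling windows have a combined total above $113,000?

Jan 2018–Apr 2018: $16,100 + $35,200 + $86,800 + $800 = $138,900 (over)
Feb 2018–May 2018: $35,200 + $86,800 + $800 + $600 = $123,400 (over)
Mar 2018–Jun 2018: $86,800 + $800 + $600 + $11,000 = $99,200 (under)
Apr 2018–Jul 2018: $800 + $600 + $11,000 + $73,500 = $85,900 (under)
May 2018–Aug 2018: $600 + $11,000 + $73,500 + $9,800 = $94,900 (under)
Jun 2018–Sep 2018: $11,000 + $73,500 + $9,800 + $5,700 = $100,000 (under)
Jul 2018–Oct 2018: $73,500 + $9,800 + $5,700 + $500 = $89,500 (under)
Aug 2018–Nov 2018: $9,800 + $5,700 + $500 + $11,600 = $27,600 (under)
Sep 2018–Dec 2018: $5,700 + $500 + $11,600 + $2,600 = $20,400 (under)
2 windows exceed the threshold.

2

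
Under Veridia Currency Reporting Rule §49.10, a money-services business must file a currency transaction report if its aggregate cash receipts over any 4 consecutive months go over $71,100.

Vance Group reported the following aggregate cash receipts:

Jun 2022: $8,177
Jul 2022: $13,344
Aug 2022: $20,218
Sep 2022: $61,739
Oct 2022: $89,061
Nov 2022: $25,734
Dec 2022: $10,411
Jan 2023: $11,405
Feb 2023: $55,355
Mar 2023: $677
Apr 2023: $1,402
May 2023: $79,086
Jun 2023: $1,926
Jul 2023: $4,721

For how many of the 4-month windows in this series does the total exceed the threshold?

Jun 2022–Sep 2022: $8,177 + $13,344 + $20,218 + $61,739 = $103,478 (over)
Jul 2022–Oct 2022: $13,344 + $20,218 + $61,739 + $89,061 = $184,362 (over)
Aug 2022–Nov 2022: $20,218 + $61,739 + $89,061 + $25,734 = $196,752 (over)
Sep 2022–Dec 2022: $61,739 + $89,061 + $25,734 + $10,411 = $186,945 (over)
Oct 2022–Jan 2023: $89,061 + $25,734 + $10,411 + $11,405 = $136,611 (over)
Nov 2022–Feb 2023: $25,734 + $10,411 + $11,405 + $55,355 = $102,905 (over)
Dec 2022–Mar 2023: $10,411 + $11,405 + $55,355 + $677 = $77,848 (over)
Jan 2023–Apr 2023: $11,405 + $55,355 + $677 + $1,402 = $68,839 (under)
Feb 2023–May 2023: $55,355 + $677 + $1,402 + $79,086 = $136,520 (over)
Mar 2023–Jun 2023: $677 + $1,402 + $79,086 + $1,926 = $83,091 (over)
Apr 2023–Jul 2023: $1,402 + $79,086 + $1,926 + $4,721 = $87,135 (over)
10 windows exceed the threshold.

10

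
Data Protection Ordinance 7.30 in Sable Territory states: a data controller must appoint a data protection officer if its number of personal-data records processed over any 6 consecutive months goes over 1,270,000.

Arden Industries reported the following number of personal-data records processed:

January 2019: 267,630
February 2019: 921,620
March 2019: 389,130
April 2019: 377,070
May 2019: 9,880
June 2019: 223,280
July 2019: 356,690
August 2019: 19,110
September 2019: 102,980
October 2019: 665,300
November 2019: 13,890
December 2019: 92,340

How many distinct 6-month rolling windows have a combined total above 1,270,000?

January 2019–June 2019: 267,630 + 921,620 + 389,130 + 377,070 + 9,880 + 223,280 = 2,188,610 (over)
February 2019–July 2019: 921,620 + 389,130 + 377,070 + 9,880 + 223,280 + 356,690 = 2,277,670 (over)
March 2019–August 2019: 389,130 + 377,070 + 9,880 + 223,280 + 356,690 + 19,110 = 1,375,160 (over)
April 2019–September 2019: 377,070 + 9,880 + 223,280 + 356,690 + 19,110 + 102,980 = 1,089,010 (under)
May 2019–October 2019: 9,880 + 223,280 + 356,690 + 19,110 + 102,980 + 665,300 = 1,377,240 (over)
June 2019–November 2019: 223,280 + 356,690 + 19,110 + 102,980 + 665,300 + 13,890 = 1,381,250 (over)
July 2019–December 2019: 356,690 + 19,110 + 102,980 + 665,300 + 13,890 + 92,340 = 1,250,310 (under)
5 windows exceed the threshold.

5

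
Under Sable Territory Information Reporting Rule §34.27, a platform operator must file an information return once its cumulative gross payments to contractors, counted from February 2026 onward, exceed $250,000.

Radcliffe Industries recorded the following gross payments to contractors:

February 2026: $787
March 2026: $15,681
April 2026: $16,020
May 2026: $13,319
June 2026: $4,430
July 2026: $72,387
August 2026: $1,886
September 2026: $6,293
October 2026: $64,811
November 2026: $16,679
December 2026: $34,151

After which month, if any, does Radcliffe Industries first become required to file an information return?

Not triggered

Through February 2026: $787
Through March 2026: $16,468
Through April 2026: $32,488
Through May 2026: $45,807
Through June 2026: $50,237
Through July 2026: $122,624
Through August 2026: $124,510
Through September 2026: $130,803
Through October 2026: $195,614
Through November 2026: $212,293
Through December 2026: $246,444
Final cumulative total $246,444 ≤ $250,000; the threshold is never exceeded.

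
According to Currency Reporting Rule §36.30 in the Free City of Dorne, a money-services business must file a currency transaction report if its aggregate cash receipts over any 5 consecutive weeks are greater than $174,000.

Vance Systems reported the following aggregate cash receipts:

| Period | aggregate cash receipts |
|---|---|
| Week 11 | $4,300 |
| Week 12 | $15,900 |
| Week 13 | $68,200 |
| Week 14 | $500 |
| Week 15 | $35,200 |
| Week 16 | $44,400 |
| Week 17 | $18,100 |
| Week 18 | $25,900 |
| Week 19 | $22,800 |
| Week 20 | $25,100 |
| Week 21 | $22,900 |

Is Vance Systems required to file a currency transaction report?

No

Week 11–Week 15: $4,300 + $15,900 + $68,200 + $500 + $35,200 = $124,100 (under)
Week 12–Week 16: $15,900 + $68,200 + $500 + $35,200 + $44,400 = $164,200 (under)
Week 13–Week 17: $68,200 + $500 + $35,200 + $44,400 + $18,100 = $166,400 (under)
Week 14–Week 18: $500 + $35,200 + $44,400 + $18,100 + $25,900 = $124,100 (under)
Week 15–Week 19: $35,200 + $44,400 + $18,100 + $25,900 + $22,800 = $146,400 (under)
Week 16–Week 20: $44,400 + $18,100 + $25,900 + $22,800 + $25,100 = $136,300 (under)
Week 17–Week 21: $18,100 + $25,900 + $22,800 + $25,100 + $22,900 = $114,800 (under)
No window exceeds $174,000.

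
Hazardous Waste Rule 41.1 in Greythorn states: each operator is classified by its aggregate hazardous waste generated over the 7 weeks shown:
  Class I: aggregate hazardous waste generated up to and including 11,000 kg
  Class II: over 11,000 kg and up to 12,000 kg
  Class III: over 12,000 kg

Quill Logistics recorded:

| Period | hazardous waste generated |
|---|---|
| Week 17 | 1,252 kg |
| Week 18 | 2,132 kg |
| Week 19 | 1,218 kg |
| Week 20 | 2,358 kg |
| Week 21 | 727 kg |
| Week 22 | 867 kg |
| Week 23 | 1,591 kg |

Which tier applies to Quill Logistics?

Class I

Aggregate hazardous waste generated: 1,252 kg + 2,132 kg + 1,218 kg + 2,358 kg + 727 kg + 867 kg + 1,591 kg = 10,145 kg.
10,145 kg ≤ 11,000 kg, so Class I applies.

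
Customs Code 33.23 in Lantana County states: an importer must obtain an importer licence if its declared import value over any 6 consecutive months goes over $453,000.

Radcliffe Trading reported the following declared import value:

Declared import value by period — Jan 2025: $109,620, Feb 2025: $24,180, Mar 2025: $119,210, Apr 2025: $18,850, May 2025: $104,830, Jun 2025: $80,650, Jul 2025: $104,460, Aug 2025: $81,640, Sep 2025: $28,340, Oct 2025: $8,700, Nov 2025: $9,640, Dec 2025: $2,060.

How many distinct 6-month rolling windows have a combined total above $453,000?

2

Jan 2025–Jun 2025: $109,620 + $24,180 + $119,210 + $18,850 + $104,830 + $80,650 = $457,340 (over)
Feb 2025–Jul 2025: $24,180 + $119,210 + $18,850 + $104,830 + $80,650 + $104,460 = $452,180 (under)
Mar 2025–Aug 2025: $119,210 + $18,850 + $104,830 + $80,650 + $104,460 + $81,640 = $509,640 (over)
Apr 2025–Sep 2025: $18,850 + $104,830 + $80,650 + $104,460 + $81,640 + $28,340 = $418,770 (under)
May 2025–Oct 2025: $104,830 + $80,650 + $104,460 + $81,640 + $28,340 + $8,700 = $408,620 (under)
Jun 2025–Nov 2025: $80,650 + $104,460 + $81,640 + $28,340 + $8,700 + $9,640 = $313,430 (under)
Jul 2025–Dec 2025: $104,460 + $81,640 + $28,340 + $8,700 + $9,640 + $2,060 = $234,840 (under)
2 windows exceed the threshold.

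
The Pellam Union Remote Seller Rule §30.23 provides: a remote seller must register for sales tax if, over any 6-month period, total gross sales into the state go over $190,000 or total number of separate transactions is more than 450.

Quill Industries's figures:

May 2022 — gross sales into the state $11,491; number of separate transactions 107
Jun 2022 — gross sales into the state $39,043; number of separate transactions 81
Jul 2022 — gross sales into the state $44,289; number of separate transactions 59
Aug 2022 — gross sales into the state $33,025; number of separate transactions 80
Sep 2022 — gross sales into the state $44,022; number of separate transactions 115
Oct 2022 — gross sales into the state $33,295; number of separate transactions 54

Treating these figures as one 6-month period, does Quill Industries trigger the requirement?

Yes

Total gross sales into the state: $11,491 + $39,043 + $44,289 + $33,025 + $44,022 + $33,295 = $205,165 (> $190,000).
Total number of separate transactions: 107 + 81 + 59 + 80 + 115 + 54 = 496 (> 450).
The test is 'or': at least one threshold is exceeded.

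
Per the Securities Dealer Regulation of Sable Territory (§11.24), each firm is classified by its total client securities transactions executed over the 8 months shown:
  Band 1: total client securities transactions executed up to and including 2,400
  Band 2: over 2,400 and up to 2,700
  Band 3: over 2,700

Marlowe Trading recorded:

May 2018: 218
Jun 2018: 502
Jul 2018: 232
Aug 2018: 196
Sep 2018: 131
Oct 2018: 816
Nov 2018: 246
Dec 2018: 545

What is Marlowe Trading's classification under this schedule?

Total client securities transactions executed: 218 + 502 + 232 + 196 + 131 + 816 + 246 + 545 = 2,886.
2,886 > 2,700, so Band 3 applies.

Band 3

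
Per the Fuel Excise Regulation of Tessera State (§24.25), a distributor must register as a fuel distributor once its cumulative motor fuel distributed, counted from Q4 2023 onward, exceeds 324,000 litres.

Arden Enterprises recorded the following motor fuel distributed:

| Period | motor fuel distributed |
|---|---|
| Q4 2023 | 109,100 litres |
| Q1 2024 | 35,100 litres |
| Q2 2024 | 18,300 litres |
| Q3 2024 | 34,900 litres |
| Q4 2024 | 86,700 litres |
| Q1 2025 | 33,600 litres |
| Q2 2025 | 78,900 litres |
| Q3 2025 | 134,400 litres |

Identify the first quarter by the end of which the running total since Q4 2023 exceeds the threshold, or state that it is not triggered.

Through Q4 2023: 109,100 litres
Through Q1 2024: 144,200 litres
Through Q2 2024: 162,500 litres
Through Q3 2024: 197,400 litres
Through Q4 2024: 284,100 litres
Through Q1 2025: 317,700 litres
Through Q2 2025: 396,600 litres ← exceeds threshold

Q2 2025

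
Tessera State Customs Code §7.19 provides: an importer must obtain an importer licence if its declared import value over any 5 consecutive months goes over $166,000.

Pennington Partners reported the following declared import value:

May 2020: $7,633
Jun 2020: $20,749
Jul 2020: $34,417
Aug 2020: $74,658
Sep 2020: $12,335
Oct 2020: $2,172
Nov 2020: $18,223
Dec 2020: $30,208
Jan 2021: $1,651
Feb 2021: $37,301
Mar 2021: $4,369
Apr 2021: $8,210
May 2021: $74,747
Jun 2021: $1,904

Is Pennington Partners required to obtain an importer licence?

May 2020–Sep 2020: $7,633 + $20,749 + $34,417 + $74,658 + $12,335 = $149,792 (under)
Jun 2020–Oct 2020: $20,749 + $34,417 + $74,658 + $12,335 + $2,172 = $144,331 (under)
Jul 2020–Nov 2020: $34,417 + $74,658 + $12,335 + $2,172 + $18,223 = $141,805 (under)
Aug 2020–Dec 2020: $74,658 + $12,335 + $2,172 + $18,223 + $30,208 = $137,596 (under)
Sep 2020–Jan 2021: $12,335 + $2,172 + $18,223 + $30,208 + $1,651 = $64,589 (under)
Oct 2020–Feb 2021: $2,172 + $18,223 + $30,208 + $1,651 + $37,301 = $89,555 (under)
Nov 2020–Mar 2021: $18,223 + $30,208 + $1,651 + $37,301 + $4,369 = $91,752 (under)
Dec 2020–Apr 2021: $30,208 + $1,651 + $37,301 + $4,369 + $8,210 = $81,739 (under)
Jan 2021–May 2021: $1,651 + $37,301 + $4,369 + $8,210 + $74,747 = $126,278 (under)
Feb 2021–Jun 2021: $37,301 + $4,369 + $8,210 + $74,747 + $1,904 = $126,531 (under)
No window exceeds $166,000.

No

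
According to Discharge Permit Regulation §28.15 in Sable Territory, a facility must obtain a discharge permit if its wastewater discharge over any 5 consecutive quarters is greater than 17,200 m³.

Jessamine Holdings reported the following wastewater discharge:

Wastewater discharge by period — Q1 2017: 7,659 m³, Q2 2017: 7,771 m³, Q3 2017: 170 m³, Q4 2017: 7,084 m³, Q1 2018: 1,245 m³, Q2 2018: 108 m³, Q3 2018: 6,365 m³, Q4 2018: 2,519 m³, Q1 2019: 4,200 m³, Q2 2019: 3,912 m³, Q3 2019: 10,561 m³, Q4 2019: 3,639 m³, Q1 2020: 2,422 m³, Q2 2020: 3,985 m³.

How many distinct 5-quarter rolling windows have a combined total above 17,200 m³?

Q1 2017–Q1 2018: 7,659 m³ + 7,771 m³ + 170 m³ + 7,084 m³ + 1,245 m³ = 23,929 m³ (over)
Q2 2017–Q2 2018: 7,771 m³ + 170 m³ + 7,084 m³ + 1,245 m³ + 108 m³ = 16,378 m³ (under)
Q3 2017–Q3 2018: 170 m³ + 7,084 m³ + 1,245 m³ + 108 m³ + 6,365 m³ = 14,972 m³ (under)
Q4 2017–Q4 2018: 7,084 m³ + 1,245 m³ + 108 m³ + 6,365 m³ + 2,519 m³ = 17,321 m³ (over)
Q1 2018–Q1 2019: 1,245 m³ + 108 m³ + 6,365 m³ + 2,519 m³ + 4,200 m³ = 14,437 m³ (under)
Q2 2018–Q2 2019: 108 m³ + 6,365 m³ + 2,519 m³ + 4,200 m³ + 3,912 m³ = 17,104 m³ (under)
Q3 2018–Q3 2019: 6,365 m³ + 2,519 m³ + 4,200 m³ + 3,912 m³ + 10,561 m³ = 27,557 m³ (over)
Q4 2018–Q4 2019: 2,519 m³ + 4,200 m³ + 3,912 m³ + 10,561 m³ + 3,639 m³ = 24,831 m³ (over)
Q1 2019–Q1 2020: 4,200 m³ + 3,912 m³ + 10,561 m³ + 3,639 m³ + 2,422 m³ = 24,734 m³ (over)
Q2 2019–Q2 2020: 3,912 m³ + 10,561 m³ + 3,639 m³ + 2,422 m³ + 3,985 m³ = 24,519 m³ (over)
6 windows exceed the threshold.

6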